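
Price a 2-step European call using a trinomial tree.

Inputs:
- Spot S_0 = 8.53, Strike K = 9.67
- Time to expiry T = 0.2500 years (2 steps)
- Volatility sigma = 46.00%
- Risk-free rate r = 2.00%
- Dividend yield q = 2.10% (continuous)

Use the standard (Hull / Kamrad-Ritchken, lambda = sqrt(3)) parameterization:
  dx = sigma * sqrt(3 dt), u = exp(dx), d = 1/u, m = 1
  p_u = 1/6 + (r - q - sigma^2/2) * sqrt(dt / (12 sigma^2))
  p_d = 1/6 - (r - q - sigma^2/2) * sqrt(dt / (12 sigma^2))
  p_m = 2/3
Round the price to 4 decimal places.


Answer: Price = V(0,0) = 0.4183

Derivation:
dt = T/N = 0.125000; dx = sigma*sqrt(3*dt) = 0.281691
u = exp(dx) = 1.325370; d = 1/u = 0.754507
p_u = 0.142971, p_m = 0.666667, p_d = 0.190363
Discount per step: exp(-r*dt) = 0.997503
Stock lattice S(k, j) with j the centered position index:
  k=0: S(0,+0) = 8.5300
  k=1: S(1,-1) = 6.4359; S(1,+0) = 8.5300; S(1,+1) = 11.3054
  k=2: S(2,-2) = 4.8560; S(2,-1) = 6.4359; S(2,+0) = 8.5300; S(2,+1) = 11.3054; S(2,+2) = 14.9838
Terminal payoffs V(N, j) = max(S_T - K, 0):
  V(2,-2) = 0.000000; V(2,-1) = 0.000000; V(2,+0) = 0.000000; V(2,+1) = 1.635402; V(2,+2) = 5.313836
Backward induction: V(k, j) = exp(-r*dt) * [p_u * V(k+1, j+1) + p_m * V(k+1, j) + p_d * V(k+1, j-1)]
  V(1,-1) = exp(-r*dt) * [p_u*0.000000 + p_m*0.000000 + p_d*0.000000] = 0.000000
  V(1,+0) = exp(-r*dt) * [p_u*1.635402 + p_m*0.000000 + p_d*0.000000] = 0.233230
  V(1,+1) = exp(-r*dt) * [p_u*5.313836 + p_m*1.635402 + p_d*0.000000] = 1.845371
  V(0,+0) = exp(-r*dt) * [p_u*1.845371 + p_m*0.233230 + p_d*0.000000] = 0.418274


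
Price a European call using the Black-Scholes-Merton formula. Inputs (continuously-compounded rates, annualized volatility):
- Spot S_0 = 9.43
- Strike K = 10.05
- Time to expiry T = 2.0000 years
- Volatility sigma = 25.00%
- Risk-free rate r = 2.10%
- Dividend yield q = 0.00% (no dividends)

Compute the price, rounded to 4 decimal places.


d1 = (ln(S/K) + (r - q + 0.5*sigma^2) * T) / (sigma * sqrt(T)) = 0.11546619
d2 = d1 - sigma * sqrt(T) = -0.23808720
exp(-rT) = 0.95886978; exp(-qT) = 1.00000000
C = S_0 * exp(-qT) * N(d1) - K * exp(-rT) * N(d2)
N(d1) = 0.54596219; N(d2) = 0.40590673
C = 9.4300 * 1.00000000 * 0.54596219 - 10.0500 * 0.95886978 * 0.40590673 = 1.2368

Answer: Price = 1.2368


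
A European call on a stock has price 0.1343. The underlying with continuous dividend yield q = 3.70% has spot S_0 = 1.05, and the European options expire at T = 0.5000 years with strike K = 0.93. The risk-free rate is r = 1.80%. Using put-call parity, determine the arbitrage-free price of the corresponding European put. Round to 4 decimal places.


Put-call parity: C - P = S_0 * exp(-qT) - K * exp(-rT).
S_0 * exp(-qT) = 1.0500 * 0.98167007 = 1.03075358
K * exp(-rT) = 0.9300 * 0.99104038 = 0.92166755
P = C - S*exp(-qT) + K*exp(-rT)
P = 0.1343 - 1.03075358 + 0.92166755 = 0.0252

Answer: Put price = 0.0252


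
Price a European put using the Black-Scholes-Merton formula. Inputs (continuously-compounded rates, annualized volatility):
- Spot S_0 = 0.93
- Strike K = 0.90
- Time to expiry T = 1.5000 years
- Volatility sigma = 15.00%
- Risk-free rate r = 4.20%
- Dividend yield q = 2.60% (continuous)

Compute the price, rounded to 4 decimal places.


d1 = (ln(S/K) + (r - q + 0.5*sigma^2) * T) / (sigma * sqrt(T)) = 0.40098051
d2 = d1 - sigma * sqrt(T) = 0.21726878
exp(-rT) = 0.93894347; exp(-qT) = 0.96175071
P = K * exp(-rT) * N(-d2) - S_0 * exp(-qT) * N(-d1)
N(-d1) = 0.34421724; N(-d2) = 0.41399944
P = 0.9000 * 0.93894347 * 0.41399944 - 0.9300 * 0.96175071 * 0.34421724 = 0.0420

Answer: Price = 0.0420


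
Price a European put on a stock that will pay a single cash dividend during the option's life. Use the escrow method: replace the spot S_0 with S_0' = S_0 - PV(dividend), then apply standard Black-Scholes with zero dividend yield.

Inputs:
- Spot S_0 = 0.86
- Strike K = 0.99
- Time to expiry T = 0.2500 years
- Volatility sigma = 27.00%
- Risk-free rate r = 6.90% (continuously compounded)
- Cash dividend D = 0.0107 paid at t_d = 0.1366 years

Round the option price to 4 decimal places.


PV(D) = D * exp(-r * t_d) = 0.0107 * 0.99061888 = 0.01059962
S_0' = S_0 - PV(D) = 0.8600 - 0.01059962 = 0.84940038
d1 = (ln(S_0'/K) + (r + sigma^2/2)*T) / (sigma*sqrt(T)) = -0.93934652
d2 = d1 - sigma*sqrt(T) = -1.07434652
exp(-rT) = 0.98289793
N(-d1) = 0.82622357; N(-d2) = 0.85866630
P = K * exp(-rT) * N(-d2) - S_0' * N(-d1) = 0.9900 * 0.98289793 * 0.85866630 - 0.84940038 * 0.82622357 = 0.1337

Answer: Price = 0.1337


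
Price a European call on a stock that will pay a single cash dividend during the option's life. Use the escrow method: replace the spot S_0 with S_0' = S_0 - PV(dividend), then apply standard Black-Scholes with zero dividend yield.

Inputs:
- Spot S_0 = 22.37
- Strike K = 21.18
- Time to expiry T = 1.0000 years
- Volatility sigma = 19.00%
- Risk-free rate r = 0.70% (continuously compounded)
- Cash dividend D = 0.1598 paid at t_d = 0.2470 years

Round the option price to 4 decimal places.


Answer: Price = 2.2922

Derivation:
PV(D) = D * exp(-r * t_d) = 0.1598 * 0.99827249 = 0.15952394
S_0' = S_0 - PV(D) = 22.3700 - 0.15952394 = 22.21047606
d1 = (ln(S_0'/K) + (r + sigma^2/2)*T) / (sigma*sqrt(T)) = 0.38187754
d2 = d1 - sigma*sqrt(T) = 0.19187754
exp(-rT) = 0.99302444
N(d1) = 0.64872390; N(d2) = 0.57608093
C = S_0' * N(d1) - K * exp(-rT) * N(d2) = 22.21047606 * 0.64872390 - 21.1800 * 0.99302444 * 0.57608093 = 2.2922


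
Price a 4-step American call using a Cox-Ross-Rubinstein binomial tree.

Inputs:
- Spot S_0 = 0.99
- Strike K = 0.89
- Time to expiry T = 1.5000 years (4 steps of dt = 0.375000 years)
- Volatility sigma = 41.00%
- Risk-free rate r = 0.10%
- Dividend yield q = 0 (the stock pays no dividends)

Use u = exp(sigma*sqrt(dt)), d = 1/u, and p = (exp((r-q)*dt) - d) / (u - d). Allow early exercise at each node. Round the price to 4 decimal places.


dt = T/N = 0.375000
u = exp(sigma*sqrt(dt)) = 1.285404; d = 1/u = 0.777966
p = (exp((r-q)*dt) - d) / (u - d) = 0.438299
Discount per step: exp(-r*dt) = 0.999625
Stock lattice S(k, i) with i counting down-moves:
  k=0: S(0,0) = 0.9900
  k=1: S(1,0) = 1.2725; S(1,1) = 0.7702
  k=2: S(2,0) = 1.6357; S(2,1) = 0.9900; S(2,2) = 0.5992
  k=3: S(3,0) = 2.1026; S(3,1) = 1.2725; S(3,2) = 0.7702; S(3,3) = 0.4661
  k=4: S(4,0) = 2.7027; S(4,1) = 1.6357; S(4,2) = 0.9900; S(4,3) = 0.5992; S(4,4) = 0.3626
Terminal payoffs V(N, i) = max(S_T - K, 0):
  V(4,0) = 1.812671; V(4,1) = 0.745740; V(4,2) = 0.100000; V(4,3) = 0.000000; V(4,4) = 0.000000
Backward induction: V(k, i) = exp(-r*dt) * [p * V(k+1, i) + (1-p) * V(k+1, i+1)]; then take max(V_cont, immediate exercise) for American.
  V(3,0) = exp(-r*dt) * [p*1.812671 + (1-p)*0.745740] = 1.212919; exercise = 1.212585; V(3,0) = max -> 1.212919
  V(3,1) = exp(-r*dt) * [p*0.745740 + (1-p)*0.100000] = 0.382883; exercise = 0.382549; V(3,1) = max -> 0.382883
  V(3,2) = exp(-r*dt) * [p*0.100000 + (1-p)*0.000000] = 0.043813; exercise = 0.000000; V(3,2) = max -> 0.043813
  V(3,3) = exp(-r*dt) * [p*0.000000 + (1-p)*0.000000] = 0.000000; exercise = 0.000000; V(3,3) = max -> 0.000000
  V(2,0) = exp(-r*dt) * [p*1.212919 + (1-p)*0.382883] = 0.746407; exercise = 0.745740; V(2,0) = max -> 0.746407
  V(2,1) = exp(-r*dt) * [p*0.382883 + (1-p)*0.043813] = 0.192355; exercise = 0.100000; V(2,1) = max -> 0.192355
  V(2,2) = exp(-r*dt) * [p*0.043813 + (1-p)*0.000000] = 0.019196; exercise = 0.000000; V(2,2) = max -> 0.019196
  V(1,0) = exp(-r*dt) * [p*0.746407 + (1-p)*0.192355] = 0.435032; exercise = 0.382549; V(1,0) = max -> 0.435032
  V(1,1) = exp(-r*dt) * [p*0.192355 + (1-p)*0.019196] = 0.095056; exercise = 0.000000; V(1,1) = max -> 0.095056
  V(0,0) = exp(-r*dt) * [p*0.435032 + (1-p)*0.095056] = 0.243975; exercise = 0.100000; V(0,0) = max -> 0.243975

Answer: Price = V(0,0) = 0.2440


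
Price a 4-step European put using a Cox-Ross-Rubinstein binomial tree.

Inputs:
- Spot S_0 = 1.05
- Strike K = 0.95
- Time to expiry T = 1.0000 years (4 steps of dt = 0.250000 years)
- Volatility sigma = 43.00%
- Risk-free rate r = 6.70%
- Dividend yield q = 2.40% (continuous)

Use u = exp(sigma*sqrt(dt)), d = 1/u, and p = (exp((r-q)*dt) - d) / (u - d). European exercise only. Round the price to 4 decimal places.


Answer: Price = V(0,0) = 0.1065

Derivation:
dt = T/N = 0.250000
u = exp(sigma*sqrt(dt)) = 1.239862; d = 1/u = 0.806541
p = (exp((r-q)*dt) - d) / (u - d) = 0.471398
Discount per step: exp(-r*dt) = 0.983390
Stock lattice S(k, i) with i counting down-moves:
  k=0: S(0,0) = 1.0500
  k=1: S(1,0) = 1.3019; S(1,1) = 0.8469
  k=2: S(2,0) = 1.6141; S(2,1) = 1.0500; S(2,2) = 0.6830
  k=3: S(3,0) = 2.0013; S(3,1) = 1.3019; S(3,2) = 0.8469; S(3,3) = 0.5509
  k=4: S(4,0) = 2.4813; S(4,1) = 1.6141; S(4,2) = 1.0500; S(4,3) = 0.6830; S(4,4) = 0.4443
Terminal payoffs V(N, i) = max(K - S_T, 0):
  V(4,0) = 0.000000; V(4,1) = 0.000000; V(4,2) = 0.000000; V(4,3) = 0.266965; V(4,4) = 0.505680
Backward induction: V(k, i) = exp(-r*dt) * [p * V(k+1, i) + (1-p) * V(k+1, i+1)].
  V(3,0) = exp(-r*dt) * [p*0.000000 + (1-p)*0.000000] = 0.000000
  V(3,1) = exp(-r*dt) * [p*0.000000 + (1-p)*0.000000] = 0.000000
  V(3,2) = exp(-r*dt) * [p*0.000000 + (1-p)*0.266965] = 0.138774
  V(3,3) = exp(-r*dt) * [p*0.266965 + (1-p)*0.505680] = 0.386620
  V(2,0) = exp(-r*dt) * [p*0.000000 + (1-p)*0.000000] = 0.000000
  V(2,1) = exp(-r*dt) * [p*0.000000 + (1-p)*0.138774] = 0.072138
  V(2,2) = exp(-r*dt) * [p*0.138774 + (1-p)*0.386620] = 0.265305
  V(1,0) = exp(-r*dt) * [p*0.000000 + (1-p)*0.072138] = 0.037499
  V(1,1) = exp(-r*dt) * [p*0.072138 + (1-p)*0.265305] = 0.171352
  V(0,0) = exp(-r*dt) * [p*0.037499 + (1-p)*0.171352] = 0.106456


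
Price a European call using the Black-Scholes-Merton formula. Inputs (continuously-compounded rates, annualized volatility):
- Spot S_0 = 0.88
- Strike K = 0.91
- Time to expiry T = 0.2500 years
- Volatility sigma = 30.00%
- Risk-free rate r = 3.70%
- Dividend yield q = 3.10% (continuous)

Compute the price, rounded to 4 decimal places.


Answer: Price = 0.0400

Derivation:
d1 = (ln(S/K) + (r - q + 0.5*sigma^2) * T) / (sigma * sqrt(T)) = -0.13848461
d2 = d1 - sigma * sqrt(T) = -0.28848461
exp(-rT) = 0.99079265; exp(-qT) = 0.99227995
C = S_0 * exp(-qT) * N(d1) - K * exp(-rT) * N(d2)
N(d1) = 0.44492871; N(d2) = 0.38648790
C = 0.8800 * 0.99227995 * 0.44492871 - 0.9100 * 0.99079265 * 0.38648790 = 0.0400


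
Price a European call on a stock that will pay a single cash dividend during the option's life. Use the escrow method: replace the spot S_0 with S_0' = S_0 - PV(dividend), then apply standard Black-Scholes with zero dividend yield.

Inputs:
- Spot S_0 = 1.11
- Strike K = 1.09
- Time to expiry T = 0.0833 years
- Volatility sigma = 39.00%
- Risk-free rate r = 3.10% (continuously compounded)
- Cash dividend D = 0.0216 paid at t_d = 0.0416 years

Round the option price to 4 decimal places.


PV(D) = D * exp(-r * t_d) = 0.0216 * 0.99871123 = 0.02157216
S_0' = S_0 - PV(D) = 1.1100 - 0.02157216 = 1.08842784
d1 = (ln(S_0'/K) + (r + sigma^2/2)*T) / (sigma*sqrt(T)) = 0.06639855
d2 = d1 - sigma*sqrt(T) = -0.04616223
exp(-rT) = 0.99742103
N(d1) = 0.52646974; N(d2) = 0.48159047
C = S_0' * N(d1) - K * exp(-rT) * N(d2) = 1.08842784 * 0.52646974 - 1.0900 * 0.99742103 * 0.48159047 = 0.0494

Answer: Price = 0.0494


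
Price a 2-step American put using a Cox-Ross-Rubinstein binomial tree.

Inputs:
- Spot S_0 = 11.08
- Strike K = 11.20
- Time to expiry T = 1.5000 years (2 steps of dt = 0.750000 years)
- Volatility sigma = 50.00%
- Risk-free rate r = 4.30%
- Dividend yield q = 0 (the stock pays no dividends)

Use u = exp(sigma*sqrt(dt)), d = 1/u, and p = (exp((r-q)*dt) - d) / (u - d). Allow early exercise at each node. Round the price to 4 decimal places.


Answer: Price = V(0,0) = 2.2426

Derivation:
dt = T/N = 0.750000
u = exp(sigma*sqrt(dt)) = 1.541896; d = 1/u = 0.648552
p = (exp((r-q)*dt) - d) / (u - d) = 0.430096
Discount per step: exp(-r*dt) = 0.968264
Stock lattice S(k, i) with i counting down-moves:
  k=0: S(0,0) = 11.0800
  k=1: S(1,0) = 17.0842; S(1,1) = 7.1860
  k=2: S(2,0) = 26.3421; S(2,1) = 11.0800; S(2,2) = 4.6605
Terminal payoffs V(N, i) = max(K - S_T, 0):
  V(2,0) = 0.000000; V(2,1) = 0.120000; V(2,2) = 6.539530
Backward induction: V(k, i) = exp(-r*dt) * [p * V(k+1, i) + (1-p) * V(k+1, i+1)]; then take max(V_cont, immediate exercise) for American.
  V(1,0) = exp(-r*dt) * [p*0.000000 + (1-p)*0.120000] = 0.066218; exercise = 0.000000; V(1,0) = max -> 0.066218
  V(1,1) = exp(-r*dt) * [p*0.120000 + (1-p)*6.539530] = 3.658603; exercise = 4.014041; V(1,1) = max -> 4.014041
  V(0,0) = exp(-r*dt) * [p*0.066218 + (1-p)*4.014041] = 2.242596; exercise = 0.120000; V(0,0) = max -> 2.242596


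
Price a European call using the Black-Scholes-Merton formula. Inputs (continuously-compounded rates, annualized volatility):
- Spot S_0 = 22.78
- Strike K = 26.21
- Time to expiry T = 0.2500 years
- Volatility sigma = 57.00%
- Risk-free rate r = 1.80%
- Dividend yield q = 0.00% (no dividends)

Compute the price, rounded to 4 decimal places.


d1 = (ln(S/K) + (r - q + 0.5*sigma^2) * T) / (sigma * sqrt(T)) = -0.33384407
d2 = d1 - sigma * sqrt(T) = -0.61884407
exp(-rT) = 0.99551011; exp(-qT) = 1.00000000
C = S_0 * exp(-qT) * N(d1) - K * exp(-rT) * N(d2)
N(d1) = 0.36924861; N(d2) = 0.26800954
C = 22.7800 * 1.00000000 * 0.36924861 - 26.2100 * 0.99551011 * 0.26800954 = 1.4185

Answer: Price = 1.4185


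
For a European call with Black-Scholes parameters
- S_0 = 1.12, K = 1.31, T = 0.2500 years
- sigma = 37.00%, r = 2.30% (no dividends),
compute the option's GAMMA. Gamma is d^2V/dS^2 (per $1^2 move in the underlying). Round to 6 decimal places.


d1 = -0.7234375779; d2 = -0.9084375779
phi(d1) = 0.3070884391; exp(-qT) = 1.0000000000; exp(-rT) = 0.9942664996
Gamma = exp(-qT) * phi(d1) / (S * sigma * sqrt(T)) = 1.0000000000 * 0.3070884391 / (1.1200 * 0.3700 * 0.5000000000) = 1.482087

Answer: Gamma = 1.482087


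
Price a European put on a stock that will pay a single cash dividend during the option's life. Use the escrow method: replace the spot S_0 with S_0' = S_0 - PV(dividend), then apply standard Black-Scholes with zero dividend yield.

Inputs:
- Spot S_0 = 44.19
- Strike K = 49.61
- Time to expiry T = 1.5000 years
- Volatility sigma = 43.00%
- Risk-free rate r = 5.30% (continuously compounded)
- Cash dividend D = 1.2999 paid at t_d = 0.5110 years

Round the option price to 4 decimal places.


Answer: Price = 10.7318

Derivation:
PV(D) = D * exp(-r * t_d) = 1.2999 * 0.97328046 = 1.26516726
S_0' = S_0 - PV(D) = 44.1900 - 1.26516726 = 42.92483274
d1 = (ln(S_0'/K) + (r + sigma^2/2)*T) / (sigma*sqrt(T)) = 0.13943689
d2 = d1 - sigma*sqrt(T) = -0.38720341
exp(-rT) = 0.92357802
N(-d1) = 0.44455246; N(-d2) = 0.65069719
P = K * exp(-rT) * N(-d2) - S_0' * N(-d1) = 49.6100 * 0.92357802 * 0.65069719 - 42.92483274 * 0.44455246 = 10.7318


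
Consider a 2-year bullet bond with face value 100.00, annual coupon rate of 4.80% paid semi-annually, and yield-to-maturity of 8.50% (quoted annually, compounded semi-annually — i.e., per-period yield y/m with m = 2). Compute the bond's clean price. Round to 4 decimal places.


Coupon per period c = face * coupon_rate / m = 2.400000
Periods per year m = 2; per-period yield y/m = 0.042500
Number of cashflows N = 4
Cashflows (t years, CF_t, discount factor 1/(1+y/m)^(m*t), PV):
  t = 0.5000: CF_t = 2.400000, DF = 0.959233, PV = 2.302158
  t = 1.0000: CF_t = 2.400000, DF = 0.920127, PV = 2.208305
  t = 1.5000: CF_t = 2.400000, DF = 0.882616, PV = 2.118278
  t = 2.0000: CF_t = 102.400000, DF = 0.846634, PV = 86.695330
Price P = sum_t PV_t = 93.324072

Answer: Price = 93.3241


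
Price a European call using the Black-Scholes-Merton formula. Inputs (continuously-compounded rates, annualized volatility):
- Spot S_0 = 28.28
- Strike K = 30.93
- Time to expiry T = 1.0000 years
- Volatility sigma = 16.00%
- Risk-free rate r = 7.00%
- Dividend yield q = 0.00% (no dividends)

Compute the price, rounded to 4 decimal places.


Answer: Price = 1.5551

Derivation:
d1 = (ln(S/K) + (r - q + 0.5*sigma^2) * T) / (sigma * sqrt(T)) = -0.04232341
d2 = d1 - sigma * sqrt(T) = -0.20232341
exp(-rT) = 0.93239382; exp(-qT) = 1.00000000
C = S_0 * exp(-qT) * N(d1) - K * exp(-rT) * N(d2)
N(d1) = 0.48312044; N(d2) = 0.41983195
C = 28.2800 * 1.00000000 * 0.48312044 - 30.9300 * 0.93239382 * 0.41983195 = 1.5551


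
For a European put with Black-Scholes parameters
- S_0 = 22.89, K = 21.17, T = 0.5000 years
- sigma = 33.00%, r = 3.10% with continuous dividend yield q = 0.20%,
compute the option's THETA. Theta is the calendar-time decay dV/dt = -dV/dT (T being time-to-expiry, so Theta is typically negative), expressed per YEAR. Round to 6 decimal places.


Answer: Theta = -1.627828

Derivation:
d1 = 0.5135740071; d2 = 0.2802287693
phi(d1) = 0.3496517347; exp(-qT) = 0.9990004998; exp(-rT) = 0.9846195068
Theta = -S*exp(-qT)*phi(d1)*sigma/(2*sqrt(T)) + r*K*exp(-rT)*N(-d2) - q*S*exp(-qT)*N(-d1)
N(-d1) = 0.3037749282; N(-d2) = 0.3896509979; sqrt(T) = 0.7071067812
Term 1 = -22.8900 * 0.9990004998 * 0.3496517347 * 0.3300 / (2 * 0.7071067812) = -1.8657185409
Term 2 = 0.0310 * 21.1700 * 0.9846195068 * 0.3896509979 = 0.2517832182
Term 3 = -0.0020 * 22.8900 * 0.9990004998 * 0.3037749282 = -0.0138929163
Theta = -1.8657185409 + (0.2517832182) + (-0.0138929163) = -1.627828


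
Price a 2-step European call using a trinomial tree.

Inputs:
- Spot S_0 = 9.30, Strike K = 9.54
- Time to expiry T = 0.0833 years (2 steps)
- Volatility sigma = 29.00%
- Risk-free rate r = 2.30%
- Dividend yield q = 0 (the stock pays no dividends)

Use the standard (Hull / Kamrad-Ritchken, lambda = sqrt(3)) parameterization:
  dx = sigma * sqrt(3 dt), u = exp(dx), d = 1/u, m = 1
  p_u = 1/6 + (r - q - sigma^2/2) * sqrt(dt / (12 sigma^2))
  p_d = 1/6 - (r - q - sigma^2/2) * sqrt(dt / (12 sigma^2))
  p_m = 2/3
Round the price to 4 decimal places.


Answer: Price = V(0,0) = 0.2151

Derivation:
dt = T/N = 0.041650; dx = sigma*sqrt(3*dt) = 0.102510
u = exp(dx) = 1.107948; d = 1/u = 0.902569
p_u = 0.162797, p_m = 0.666667, p_d = 0.170537
Discount per step: exp(-r*dt) = 0.999043
Stock lattice S(k, j) with j the centered position index:
  k=0: S(0,+0) = 9.3000
  k=1: S(1,-1) = 8.3939; S(1,+0) = 9.3000; S(1,+1) = 10.3039
  k=2: S(2,-2) = 7.5761; S(2,-1) = 8.3939; S(2,+0) = 9.3000; S(2,+1) = 10.3039; S(2,+2) = 11.4162
Terminal payoffs V(N, j) = max(S_T - K, 0):
  V(2,-2) = 0.000000; V(2,-1) = 0.000000; V(2,+0) = 0.000000; V(2,+1) = 0.763920; V(2,+2) = 1.876211
Backward induction: V(k, j) = exp(-r*dt) * [p_u * V(k+1, j+1) + p_m * V(k+1, j) + p_d * V(k+1, j-1)]
  V(1,-1) = exp(-r*dt) * [p_u*0.000000 + p_m*0.000000 + p_d*0.000000] = 0.000000
  V(1,+0) = exp(-r*dt) * [p_u*0.763920 + p_m*0.000000 + p_d*0.000000] = 0.124244
  V(1,+1) = exp(-r*dt) * [p_u*1.876211 + p_m*0.763920 + p_d*0.000000] = 0.813941
  V(0,+0) = exp(-r*dt) * [p_u*0.813941 + p_m*0.124244 + p_d*0.000000] = 0.215130


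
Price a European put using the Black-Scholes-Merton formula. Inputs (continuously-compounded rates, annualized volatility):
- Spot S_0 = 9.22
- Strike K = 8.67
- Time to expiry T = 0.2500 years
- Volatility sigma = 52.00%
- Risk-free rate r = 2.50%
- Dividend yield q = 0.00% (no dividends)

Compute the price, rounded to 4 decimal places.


d1 = (ln(S/K) + (r - q + 0.5*sigma^2) * T) / (sigma * sqrt(T)) = 0.39060095
d2 = d1 - sigma * sqrt(T) = 0.13060095
exp(-rT) = 0.99376949; exp(-qT) = 1.00000000
P = K * exp(-rT) * N(-d2) - S_0 * exp(-qT) * N(-d1)
N(-d1) = 0.34804611; N(-d2) = 0.44804550
P = 8.6700 * 0.99376949 * 0.44804550 - 9.2200 * 1.00000000 * 0.34804611 = 0.6514

Answer: Price = 0.6514


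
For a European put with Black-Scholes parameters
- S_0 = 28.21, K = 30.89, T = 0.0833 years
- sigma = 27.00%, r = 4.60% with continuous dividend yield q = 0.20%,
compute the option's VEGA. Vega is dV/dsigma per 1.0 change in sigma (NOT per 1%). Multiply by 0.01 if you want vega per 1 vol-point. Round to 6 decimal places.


Answer: Vega = 1.815191

Derivation:
d1 = -1.0786354469; d2 = -1.1565621432
phi(d1) = 0.2229816614; exp(-qT) = 0.9998334139; exp(-rT) = 0.9961755320
Vega = S * exp(-qT) * phi(d1) * sqrt(T) = 28.2100 * 0.9998334139 * 0.2229816614 * 0.2886173938 = 1.815191


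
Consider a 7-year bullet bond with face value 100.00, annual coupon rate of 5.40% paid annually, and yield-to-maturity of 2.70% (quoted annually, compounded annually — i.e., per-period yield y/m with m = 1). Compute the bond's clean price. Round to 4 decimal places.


Answer: Price = 117.0136

Derivation:
Coupon per period c = face * coupon_rate / m = 5.400000
Periods per year m = 1; per-period yield y/m = 0.027000
Number of cashflows N = 7
Cashflows (t years, CF_t, discount factor 1/(1+y/m)^(m*t), PV):
  t = 1.0000: CF_t = 5.400000, DF = 0.973710, PV = 5.258033
  t = 2.0000: CF_t = 5.400000, DF = 0.948111, PV = 5.119799
  t = 3.0000: CF_t = 5.400000, DF = 0.923185, PV = 4.985198
  t = 4.0000: CF_t = 5.400000, DF = 0.898914, PV = 4.854137
  t = 5.0000: CF_t = 5.400000, DF = 0.875282, PV = 4.726520
  t = 6.0000: CF_t = 5.400000, DF = 0.852270, PV = 4.602259
  t = 7.0000: CF_t = 105.400000, DF = 0.829864, PV = 87.467660
Price P = sum_t PV_t = 117.013606


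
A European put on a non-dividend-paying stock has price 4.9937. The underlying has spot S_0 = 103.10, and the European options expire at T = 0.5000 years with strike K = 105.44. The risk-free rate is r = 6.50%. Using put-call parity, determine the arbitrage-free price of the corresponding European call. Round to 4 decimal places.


Put-call parity: C - P = S_0 * exp(-qT) - K * exp(-rT).
S_0 * exp(-qT) = 103.1000 * 1.00000000 = 103.10000000
K * exp(-rT) = 105.4400 * 0.96802245 = 102.06828711
C = P + S*exp(-qT) - K*exp(-rT)
C = 4.9937 + 103.10000000 - 102.06828711 = 6.0254

Answer: Call price = 6.0254


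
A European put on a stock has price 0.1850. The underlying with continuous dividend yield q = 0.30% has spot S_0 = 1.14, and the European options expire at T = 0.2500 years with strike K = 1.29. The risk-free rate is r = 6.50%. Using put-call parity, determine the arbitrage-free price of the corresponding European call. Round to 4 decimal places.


Answer: Call price = 0.0549

Derivation:
Put-call parity: C - P = S_0 * exp(-qT) - K * exp(-rT).
S_0 * exp(-qT) = 1.1400 * 0.99925028 = 1.13914532
K * exp(-rT) = 1.2900 * 0.98388132 = 1.26920690
C = P + S*exp(-qT) - K*exp(-rT)
C = 0.1850 + 1.13914532 - 1.26920690 = 0.0549


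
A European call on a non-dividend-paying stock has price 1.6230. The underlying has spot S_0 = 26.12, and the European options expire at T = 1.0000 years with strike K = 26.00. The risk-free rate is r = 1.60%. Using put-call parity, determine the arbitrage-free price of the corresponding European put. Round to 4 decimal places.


Answer: Put price = 1.0903

Derivation:
Put-call parity: C - P = S_0 * exp(-qT) - K * exp(-rT).
S_0 * exp(-qT) = 26.1200 * 1.00000000 = 26.12000000
K * exp(-rT) = 26.0000 * 0.98412732 = 25.58731032
P = C - S*exp(-qT) + K*exp(-rT)
P = 1.6230 - 26.12000000 + 25.58731032 = 1.0903


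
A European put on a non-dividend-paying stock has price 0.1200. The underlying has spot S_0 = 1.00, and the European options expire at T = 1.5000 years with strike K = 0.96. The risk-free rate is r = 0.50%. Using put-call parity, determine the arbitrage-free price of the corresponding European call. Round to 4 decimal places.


Answer: Call price = 0.1672

Derivation:
Put-call parity: C - P = S_0 * exp(-qT) - K * exp(-rT).
S_0 * exp(-qT) = 1.0000 * 1.00000000 = 1.00000000
K * exp(-rT) = 0.9600 * 0.99252805 = 0.95282693
C = P + S*exp(-qT) - K*exp(-rT)
C = 0.1200 + 1.00000000 - 0.95282693 = 0.1672


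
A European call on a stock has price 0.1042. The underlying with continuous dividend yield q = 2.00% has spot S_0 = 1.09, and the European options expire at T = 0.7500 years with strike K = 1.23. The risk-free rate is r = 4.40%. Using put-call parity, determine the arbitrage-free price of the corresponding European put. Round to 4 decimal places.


Put-call parity: C - P = S_0 * exp(-qT) - K * exp(-rT).
S_0 * exp(-qT) = 1.0900 * 0.98511194 = 1.07377201
K * exp(-rT) = 1.2300 * 0.96753856 = 1.19007243
P = C - S*exp(-qT) + K*exp(-rT)
P = 0.1042 - 1.07377201 + 1.19007243 = 0.2205

Answer: Put price = 0.2205


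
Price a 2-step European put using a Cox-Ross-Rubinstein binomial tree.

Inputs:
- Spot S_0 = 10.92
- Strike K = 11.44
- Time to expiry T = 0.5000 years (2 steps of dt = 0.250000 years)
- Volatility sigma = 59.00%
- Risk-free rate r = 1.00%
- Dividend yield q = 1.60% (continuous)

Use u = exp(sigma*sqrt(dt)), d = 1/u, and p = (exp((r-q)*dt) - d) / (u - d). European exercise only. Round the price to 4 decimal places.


dt = T/N = 0.250000
u = exp(sigma*sqrt(dt)) = 1.343126; d = 1/u = 0.744532
p = (exp((r-q)*dt) - d) / (u - d) = 0.424276
Discount per step: exp(-r*dt) = 0.997503
Stock lattice S(k, i) with i counting down-moves:
  k=0: S(0,0) = 10.9200
  k=1: S(1,0) = 14.6669; S(1,1) = 8.1303
  k=2: S(2,0) = 19.6996; S(2,1) = 10.9200; S(2,2) = 6.0533
Terminal payoffs V(N, i) = max(K - S_T, 0):
  V(2,0) = 0.000000; V(2,1) = 0.520000; V(2,2) = 5.386746
Backward induction: V(k, i) = exp(-r*dt) * [p * V(k+1, i) + (1-p) * V(k+1, i+1)].
  V(1,0) = exp(-r*dt) * [p*0.000000 + (1-p)*0.520000] = 0.298629
  V(1,1) = exp(-r*dt) * [p*0.520000 + (1-p)*5.386746] = 3.313607
  V(0,0) = exp(-r*dt) * [p*0.298629 + (1-p)*3.313607] = 2.029344

Answer: Price = V(0,0) = 2.0293


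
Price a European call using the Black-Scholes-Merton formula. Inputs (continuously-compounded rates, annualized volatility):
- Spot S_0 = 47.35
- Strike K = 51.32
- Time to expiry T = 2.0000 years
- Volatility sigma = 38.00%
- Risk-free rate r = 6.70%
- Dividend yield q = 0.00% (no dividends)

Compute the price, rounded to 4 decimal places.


Answer: Price = 11.0496

Derivation:
d1 = (ln(S/K) + (r - q + 0.5*sigma^2) * T) / (sigma * sqrt(T)) = 0.36822824
d2 = d1 - sigma * sqrt(T) = -0.16917292
exp(-rT) = 0.87459006; exp(-qT) = 1.00000000
C = S_0 * exp(-qT) * N(d1) - K * exp(-rT) * N(d2)
N(d1) = 0.64364847; N(d2) = 0.43283032
C = 47.3500 * 1.00000000 * 0.64364847 - 51.3200 * 0.87459006 * 0.43283032 = 11.0496


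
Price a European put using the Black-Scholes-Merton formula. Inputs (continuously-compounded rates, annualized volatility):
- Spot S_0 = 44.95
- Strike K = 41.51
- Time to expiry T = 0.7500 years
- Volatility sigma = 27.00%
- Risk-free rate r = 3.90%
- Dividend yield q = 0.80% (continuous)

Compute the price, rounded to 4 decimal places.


Answer: Price = 2.1460

Derivation:
d1 = (ln(S/K) + (r - q + 0.5*sigma^2) * T) / (sigma * sqrt(T)) = 0.55683893
d2 = d1 - sigma * sqrt(T) = 0.32301207
exp(-rT) = 0.97117364; exp(-qT) = 0.99401796
P = K * exp(-rT) * N(-d2) - S_0 * exp(-qT) * N(-d1)
N(-d1) = 0.28881874; N(-d2) = 0.37334305
P = 41.5100 * 0.97117364 * 0.37334305 - 44.9500 * 0.99401796 * 0.28881874 = 2.1460


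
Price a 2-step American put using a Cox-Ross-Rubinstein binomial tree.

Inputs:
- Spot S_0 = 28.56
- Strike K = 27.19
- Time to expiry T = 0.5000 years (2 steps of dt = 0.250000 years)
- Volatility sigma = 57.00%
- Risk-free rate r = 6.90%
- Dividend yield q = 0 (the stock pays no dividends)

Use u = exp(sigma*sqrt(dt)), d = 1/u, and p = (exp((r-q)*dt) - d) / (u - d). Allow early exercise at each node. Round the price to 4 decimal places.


Answer: Price = V(0,0) = 3.1172

Derivation:
dt = T/N = 0.250000
u = exp(sigma*sqrt(dt)) = 1.329762; d = 1/u = 0.752014
p = (exp((r-q)*dt) - d) / (u - d) = 0.459345
Discount per step: exp(-r*dt) = 0.982898
Stock lattice S(k, i) with i counting down-moves:
  k=0: S(0,0) = 28.5600
  k=1: S(1,0) = 37.9780; S(1,1) = 21.4775
  k=2: S(2,0) = 50.5017; S(2,1) = 28.5600; S(2,2) = 16.1514
Terminal payoffs V(N, i) = max(K - S_T, 0):
  V(2,0) = 0.000000; V(2,1) = 0.000000; V(2,2) = 11.038593
Backward induction: V(k, i) = exp(-r*dt) * [p * V(k+1, i) + (1-p) * V(k+1, i+1)]; then take max(V_cont, immediate exercise) for American.
  V(1,0) = exp(-r*dt) * [p*0.000000 + (1-p)*0.000000] = 0.000000; exercise = 0.000000; V(1,0) = max -> 0.000000
  V(1,1) = exp(-r*dt) * [p*0.000000 + (1-p)*11.038593] = 5.866007; exercise = 5.712473; V(1,1) = max -> 5.866007
  V(0,0) = exp(-r*dt) * [p*0.000000 + (1-p)*5.866007] = 3.117249; exercise = 0.000000; V(0,0) = max -> 3.117249


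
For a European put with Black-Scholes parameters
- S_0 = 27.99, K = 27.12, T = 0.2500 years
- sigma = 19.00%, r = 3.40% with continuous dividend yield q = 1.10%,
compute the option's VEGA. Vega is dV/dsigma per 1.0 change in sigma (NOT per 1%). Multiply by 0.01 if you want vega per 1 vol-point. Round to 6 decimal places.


d1 = 0.4404035837; d2 = 0.3454035837
phi(d1) = 0.3620705519; exp(-qT) = 0.9972537778; exp(-rT) = 0.9915360229
Vega = S * exp(-qT) * phi(d1) * sqrt(T) = 27.9900 * 0.9972537778 * 0.3620705519 * 0.5000000000 = 5.053262

Answer: Vega = 5.053262


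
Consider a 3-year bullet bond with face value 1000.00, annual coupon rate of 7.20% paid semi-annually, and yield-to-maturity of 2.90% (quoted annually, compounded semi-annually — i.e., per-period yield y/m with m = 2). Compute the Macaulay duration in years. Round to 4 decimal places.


Coupon per period c = face * coupon_rate / m = 36.000000
Periods per year m = 2; per-period yield y/m = 0.014500
Number of cashflows N = 6
Cashflows (t years, CF_t, discount factor 1/(1+y/m)^(m*t), PV):
  t = 0.5000: CF_t = 36.000000, DF = 0.985707, PV = 35.485461
  t = 1.0000: CF_t = 36.000000, DF = 0.971619, PV = 34.978276
  t = 1.5000: CF_t = 36.000000, DF = 0.957732, PV = 34.478340
  t = 2.0000: CF_t = 36.000000, DF = 0.944043, PV = 33.985549
  t = 2.5000: CF_t = 36.000000, DF = 0.930550, PV = 33.499802
  t = 3.0000: CF_t = 1036.000000, DF = 0.917250, PV = 950.270937
Price P = sum_t PV_t = 1122.698366
Macaulay numerator sum_t t * PV_t:
  t * PV_t at t = 0.5000: 17.742730
  t * PV_t at t = 1.0000: 34.978276
  t * PV_t at t = 1.5000: 51.717510
  t * PV_t at t = 2.0000: 67.971099
  t * PV_t at t = 2.5000: 83.749506
  t * PV_t at t = 3.0000: 2850.812812
Macaulay duration D = (sum_t t * PV_t) / P = 3106.971933 / 1122.698366 = 2.767415

Answer: Macaulay duration = 2.7674 years


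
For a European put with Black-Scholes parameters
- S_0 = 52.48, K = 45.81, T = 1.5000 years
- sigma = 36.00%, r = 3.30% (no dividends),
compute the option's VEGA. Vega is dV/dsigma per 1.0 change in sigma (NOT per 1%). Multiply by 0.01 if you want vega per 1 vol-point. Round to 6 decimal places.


Answer: Vega = 20.879642

Derivation:
d1 = 0.6410172603; d2 = 0.2001091066
phi(d1) = 0.3248505342; exp(-qT) = 1.0000000000; exp(-rT) = 0.9517051581
Vega = S * exp(-qT) * phi(d1) * sqrt(T) = 52.4800 * 1.0000000000 * 0.3248505342 * 1.2247448714 = 20.879642


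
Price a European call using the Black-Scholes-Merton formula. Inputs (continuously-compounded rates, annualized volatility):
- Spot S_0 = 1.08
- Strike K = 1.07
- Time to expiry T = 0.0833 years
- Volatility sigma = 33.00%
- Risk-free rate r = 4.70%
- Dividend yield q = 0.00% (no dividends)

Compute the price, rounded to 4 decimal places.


Answer: Price = 0.0482

Derivation:
d1 = (ln(S/K) + (r - q + 0.5*sigma^2) * T) / (sigma * sqrt(T)) = 0.18639732
d2 = d1 - sigma * sqrt(T) = 0.09115358
exp(-rT) = 0.99609255; exp(-qT) = 1.00000000
C = S_0 * exp(-qT) * N(d1) - K * exp(-rT) * N(d2)
N(d1) = 0.57393340; N(d2) = 0.53631472
C = 1.0800 * 1.00000000 * 0.57393340 - 1.0700 * 0.99609255 * 0.53631472 = 0.0482


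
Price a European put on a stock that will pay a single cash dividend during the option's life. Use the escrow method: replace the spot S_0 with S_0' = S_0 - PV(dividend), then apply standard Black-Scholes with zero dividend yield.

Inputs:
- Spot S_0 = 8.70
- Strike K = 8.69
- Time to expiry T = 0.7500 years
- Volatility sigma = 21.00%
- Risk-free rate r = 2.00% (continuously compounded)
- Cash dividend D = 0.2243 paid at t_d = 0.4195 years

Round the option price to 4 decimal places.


PV(D) = D * exp(-r * t_d) = 0.2243 * 0.99164510 = 0.22242600
S_0' = S_0 - PV(D) = 8.7000 - 0.22242600 = 8.47757400
d1 = (ln(S_0'/K) + (r + sigma^2/2)*T) / (sigma*sqrt(T)) = 0.03732919
d2 = d1 - sigma*sqrt(T) = -0.14453615
exp(-rT) = 0.98511194
N(-d1) = 0.48511127; N(-d2) = 0.55746144
P = K * exp(-rT) * N(-d2) - S_0' * N(-d1) = 8.6900 * 0.98511194 * 0.55746144 - 8.47757400 * 0.48511127 = 0.6597

Answer: Price = 0.6597


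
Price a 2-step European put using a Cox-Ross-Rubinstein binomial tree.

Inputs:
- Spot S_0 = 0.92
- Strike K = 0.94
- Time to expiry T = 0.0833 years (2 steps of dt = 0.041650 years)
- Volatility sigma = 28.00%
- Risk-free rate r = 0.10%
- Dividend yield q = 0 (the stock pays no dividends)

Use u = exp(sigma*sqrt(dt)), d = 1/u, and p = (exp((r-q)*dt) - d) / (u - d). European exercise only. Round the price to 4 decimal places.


Answer: Price = V(0,0) = 0.0415

Derivation:
dt = T/N = 0.041650
u = exp(sigma*sqrt(dt)) = 1.058808; d = 1/u = 0.944459
p = (exp((r-q)*dt) - d) / (u - d) = 0.486082
Discount per step: exp(-r*dt) = 0.999958
Stock lattice S(k, i) with i counting down-moves:
  k=0: S(0,0) = 0.9200
  k=1: S(1,0) = 0.9741; S(1,1) = 0.8689
  k=2: S(2,0) = 1.0314; S(2,1) = 0.9200; S(2,2) = 0.8206
Terminal payoffs V(N, i) = max(K - S_T, 0):
  V(2,0) = 0.000000; V(2,1) = 0.020000; V(2,2) = 0.119358
Backward induction: V(k, i) = exp(-r*dt) * [p * V(k+1, i) + (1-p) * V(k+1, i+1)].
  V(1,0) = exp(-r*dt) * [p*0.000000 + (1-p)*0.020000] = 0.010278
  V(1,1) = exp(-r*dt) * [p*0.020000 + (1-p)*0.119358] = 0.071059
  V(0,0) = exp(-r*dt) * [p*0.010278 + (1-p)*0.071059] = 0.041513


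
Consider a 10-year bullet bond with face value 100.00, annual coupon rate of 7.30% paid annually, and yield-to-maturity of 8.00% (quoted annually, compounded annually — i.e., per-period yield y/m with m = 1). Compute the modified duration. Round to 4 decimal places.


Coupon per period c = face * coupon_rate / m = 7.300000
Periods per year m = 1; per-period yield y/m = 0.080000
Number of cashflows N = 10
Cashflows (t years, CF_t, discount factor 1/(1+y/m)^(m*t), PV):
  t = 1.0000: CF_t = 7.300000, DF = 0.925926, PV = 6.759259
  t = 2.0000: CF_t = 7.300000, DF = 0.857339, PV = 6.258573
  t = 3.0000: CF_t = 7.300000, DF = 0.793832, PV = 5.794975
  t = 4.0000: CF_t = 7.300000, DF = 0.735030, PV = 5.365718
  t = 5.0000: CF_t = 7.300000, DF = 0.680583, PV = 4.968257
  t = 6.0000: CF_t = 7.300000, DF = 0.630170, PV = 4.600238
  t = 7.0000: CF_t = 7.300000, DF = 0.583490, PV = 4.259480
  t = 8.0000: CF_t = 7.300000, DF = 0.540269, PV = 3.943963
  t = 9.0000: CF_t = 7.300000, DF = 0.500249, PV = 3.651817
  t = 10.0000: CF_t = 107.300000, DF = 0.463193, PV = 49.700661
Price P = sum_t PV_t = 95.302943
First compute Macaulay numerator sum_t t * PV_t:
  t * PV_t at t = 1.0000: 6.759259
  t * PV_t at t = 2.0000: 12.517147
  t * PV_t at t = 3.0000: 17.384926
  t * PV_t at t = 4.0000: 21.462872
  t * PV_t at t = 5.0000: 24.841287
  t * PV_t at t = 6.0000: 27.601430
  t * PV_t at t = 7.0000: 29.816359
  t * PV_t at t = 8.0000: 31.551703
  t * PV_t at t = 9.0000: 32.866357
  t * PV_t at t = 10.0000: 497.006613
Macaulay duration D = 701.807952 / 95.302943 = 7.363969
Modified duration = D / (1 + y/m) = 7.363969 / (1 + 0.080000) = 6.818490

Answer: Modified duration = 6.8185


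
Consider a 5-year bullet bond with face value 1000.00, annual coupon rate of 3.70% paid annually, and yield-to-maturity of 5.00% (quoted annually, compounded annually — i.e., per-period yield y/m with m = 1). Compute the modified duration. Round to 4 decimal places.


Answer: Modified duration = 4.4228

Derivation:
Coupon per period c = face * coupon_rate / m = 37.000000
Periods per year m = 1; per-period yield y/m = 0.050000
Number of cashflows N = 5
Cashflows (t years, CF_t, discount factor 1/(1+y/m)^(m*t), PV):
  t = 1.0000: CF_t = 37.000000, DF = 0.952381, PV = 35.238095
  t = 2.0000: CF_t = 37.000000, DF = 0.907029, PV = 33.560091
  t = 3.0000: CF_t = 37.000000, DF = 0.863838, PV = 31.961991
  t = 4.0000: CF_t = 37.000000, DF = 0.822702, PV = 30.439992
  t = 5.0000: CF_t = 1037.000000, DF = 0.783526, PV = 812.516635
Price P = sum_t PV_t = 943.716803
First compute Macaulay numerator sum_t t * PV_t:
  t * PV_t at t = 1.0000: 35.238095
  t * PV_t at t = 2.0000: 67.120181
  t * PV_t at t = 3.0000: 95.885973
  t * PV_t at t = 4.0000: 121.759966
  t * PV_t at t = 5.0000: 4062.583173
Macaulay duration D = 4382.587389 / 943.716803 = 4.643965
Modified duration = D / (1 + y/m) = 4.643965 / (1 + 0.050000) = 4.422823


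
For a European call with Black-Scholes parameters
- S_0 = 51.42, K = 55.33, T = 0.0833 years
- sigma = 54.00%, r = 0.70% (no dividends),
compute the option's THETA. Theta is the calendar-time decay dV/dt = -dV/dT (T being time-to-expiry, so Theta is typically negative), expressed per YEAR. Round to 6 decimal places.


d1 = -0.3885691164; d2 = -0.5444225091
phi(d1) = 0.3699336875; exp(-qT) = 1.0000000000; exp(-rT) = 0.9994170700
Theta = -S*exp(-qT)*phi(d1)*sigma/(2*sqrt(T)) - r*K*exp(-rT)*N(d2) + q*S*exp(-qT)*N(d1)
N(d1) = 0.3487974582; N(d2) = 0.2930753799; sqrt(T) = 0.2886173938
Term 1 = -51.4200 * 1.0000000000 * 0.3699336875 * 0.5400 / (2 * 0.2886173938) = -17.7949682430
Term 2 = -0.0070 * 55.3300 * 0.9994170700 * 0.2930753799 = -0.1134448564
Term 3 = 0 (no dividend yield, q = 0)
Theta = -17.7949682430 + (-0.1134448564) + (0.0000000000) = -17.908413

Answer: Theta = -17.908413


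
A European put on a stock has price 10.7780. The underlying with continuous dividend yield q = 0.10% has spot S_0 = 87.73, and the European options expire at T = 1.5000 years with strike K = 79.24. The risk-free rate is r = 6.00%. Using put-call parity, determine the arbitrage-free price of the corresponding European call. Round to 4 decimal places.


Put-call parity: C - P = S_0 * exp(-qT) - K * exp(-rT).
S_0 * exp(-qT) = 87.7300 * 0.99850112 = 87.59850365
K * exp(-rT) = 79.2400 * 0.91393119 = 72.41990712
C = P + S*exp(-qT) - K*exp(-rT)
C = 10.7780 + 87.59850365 - 72.41990712 = 25.9566

Answer: Call price = 25.9566


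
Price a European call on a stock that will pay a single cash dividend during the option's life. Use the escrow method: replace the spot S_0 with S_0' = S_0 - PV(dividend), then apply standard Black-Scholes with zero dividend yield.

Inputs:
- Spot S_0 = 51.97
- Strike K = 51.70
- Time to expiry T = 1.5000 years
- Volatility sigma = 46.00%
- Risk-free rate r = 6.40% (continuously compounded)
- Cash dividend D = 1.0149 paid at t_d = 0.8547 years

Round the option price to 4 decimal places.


Answer: Price = 13.0007

Derivation:
PV(D) = D * exp(-r * t_d) = 1.0149 * 0.94676838 = 0.96087523
S_0' = S_0 - PV(D) = 51.9700 - 0.96087523 = 51.00912477
d1 = (ln(S_0'/K) + (r + sigma^2/2)*T) / (sigma*sqrt(T)) = 0.42821119
d2 = d1 - sigma*sqrt(T) = -0.13517145
exp(-rT) = 0.90846402
N(d1) = 0.66575132; N(d2) = 0.44623816
C = S_0' * N(d1) - K * exp(-rT) * N(d2) = 51.00912477 * 0.66575132 - 51.7000 * 0.90846402 * 0.44623816 = 13.0007


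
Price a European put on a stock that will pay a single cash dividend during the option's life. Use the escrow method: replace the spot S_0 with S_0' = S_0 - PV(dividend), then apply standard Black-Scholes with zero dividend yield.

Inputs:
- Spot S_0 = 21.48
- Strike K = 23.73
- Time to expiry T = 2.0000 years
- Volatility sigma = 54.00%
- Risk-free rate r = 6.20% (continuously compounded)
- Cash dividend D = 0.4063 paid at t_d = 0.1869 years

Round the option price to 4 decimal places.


Answer: Price = 6.1941

Derivation:
PV(D) = D * exp(-r * t_d) = 0.4063 * 0.98847908 = 0.40161905
S_0' = S_0 - PV(D) = 21.4800 - 0.40161905 = 21.07838095
d1 = (ln(S_0'/K) + (r + sigma^2/2)*T) / (sigma*sqrt(T)) = 0.38904995
d2 = d1 - sigma*sqrt(T) = -0.37462538
exp(-rT) = 0.88337984
N(-d1) = 0.34861960; N(-d2) = 0.64603045
P = K * exp(-rT) * N(-d2) - S_0' * N(-d1) = 23.7300 * 0.88337984 * 0.64603045 - 21.07838095 * 0.34861960 = 6.1941


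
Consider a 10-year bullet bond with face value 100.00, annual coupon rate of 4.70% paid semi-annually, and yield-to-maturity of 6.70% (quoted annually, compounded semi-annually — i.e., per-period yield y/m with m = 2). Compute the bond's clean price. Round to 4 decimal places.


Coupon per period c = face * coupon_rate / m = 2.350000
Periods per year m = 2; per-period yield y/m = 0.033500
Number of cashflows N = 20
Cashflows (t years, CF_t, discount factor 1/(1+y/m)^(m*t), PV):
  t = 0.5000: CF_t = 2.350000, DF = 0.967586, PV = 2.273827
  t = 1.0000: CF_t = 2.350000, DF = 0.936222, PV = 2.200123
  t = 1.5000: CF_t = 2.350000, DF = 0.905876, PV = 2.128808
  t = 2.0000: CF_t = 2.350000, DF = 0.876512, PV = 2.059804
  t = 2.5000: CF_t = 2.350000, DF = 0.848101, PV = 1.993037
  t = 3.0000: CF_t = 2.350000, DF = 0.820611, PV = 1.928435
  t = 3.5000: CF_t = 2.350000, DF = 0.794011, PV = 1.865926
  t = 4.0000: CF_t = 2.350000, DF = 0.768274, PV = 1.805444
  t = 4.5000: CF_t = 2.350000, DF = 0.743371, PV = 1.746922
  t = 5.0000: CF_t = 2.350000, DF = 0.719275, PV = 1.690297
  t = 5.5000: CF_t = 2.350000, DF = 0.695961, PV = 1.635508
  t = 6.0000: CF_t = 2.350000, DF = 0.673402, PV = 1.582494
  t = 6.5000: CF_t = 2.350000, DF = 0.651574, PV = 1.531199
  t = 7.0000: CF_t = 2.350000, DF = 0.630454, PV = 1.481566
  t = 7.5000: CF_t = 2.350000, DF = 0.610018, PV = 1.433543
  t = 8.0000: CF_t = 2.350000, DF = 0.590245, PV = 1.387076
  t = 8.5000: CF_t = 2.350000, DF = 0.571113, PV = 1.342115
  t = 9.0000: CF_t = 2.350000, DF = 0.552601, PV = 1.298611
  t = 9.5000: CF_t = 2.350000, DF = 0.534689, PV = 1.256518
  t = 10.0000: CF_t = 102.350000, DF = 0.517357, PV = 52.951495
Price P = sum_t PV_t = 85.592748

Answer: Price = 85.5927
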